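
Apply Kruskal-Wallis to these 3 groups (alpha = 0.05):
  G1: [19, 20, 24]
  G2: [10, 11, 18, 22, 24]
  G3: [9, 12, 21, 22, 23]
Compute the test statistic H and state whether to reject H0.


Step 1: Combine all N = 13 observations and assign midranks.
sorted (value, group, rank): (9,G3,1), (10,G2,2), (11,G2,3), (12,G3,4), (18,G2,5), (19,G1,6), (20,G1,7), (21,G3,8), (22,G2,9.5), (22,G3,9.5), (23,G3,11), (24,G1,12.5), (24,G2,12.5)
Step 2: Sum ranks within each group.
R_1 = 25.5 (n_1 = 3)
R_2 = 32 (n_2 = 5)
R_3 = 33.5 (n_3 = 5)
Step 3: H = 12/(N(N+1)) * sum(R_i^2/n_i) - 3(N+1)
     = 12/(13*14) * (25.5^2/3 + 32^2/5 + 33.5^2/5) - 3*14
     = 0.065934 * 646 - 42
     = 0.593407.
Step 4: Ties present; correction factor C = 1 - 12/(13^3 - 13) = 0.994505. Corrected H = 0.593407 / 0.994505 = 0.596685.
Step 5: Under H0, H ~ chi^2(2); p-value = 0.742047.
Step 6: alpha = 0.05. fail to reject H0.

H = 0.5967, df = 2, p = 0.742047, fail to reject H0.


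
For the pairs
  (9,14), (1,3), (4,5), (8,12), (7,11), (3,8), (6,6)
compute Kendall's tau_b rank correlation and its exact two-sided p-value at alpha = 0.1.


Step 1: Enumerate the 21 unordered pairs (i,j) with i<j and classify each by sign(x_j-x_i) * sign(y_j-y_i).
  (1,2):dx=-8,dy=-11->C; (1,3):dx=-5,dy=-9->C; (1,4):dx=-1,dy=-2->C; (1,5):dx=-2,dy=-3->C
  (1,6):dx=-6,dy=-6->C; (1,7):dx=-3,dy=-8->C; (2,3):dx=+3,dy=+2->C; (2,4):dx=+7,dy=+9->C
  (2,5):dx=+6,dy=+8->C; (2,6):dx=+2,dy=+5->C; (2,7):dx=+5,dy=+3->C; (3,4):dx=+4,dy=+7->C
  (3,5):dx=+3,dy=+6->C; (3,6):dx=-1,dy=+3->D; (3,7):dx=+2,dy=+1->C; (4,5):dx=-1,dy=-1->C
  (4,6):dx=-5,dy=-4->C; (4,7):dx=-2,dy=-6->C; (5,6):dx=-4,dy=-3->C; (5,7):dx=-1,dy=-5->C
  (6,7):dx=+3,dy=-2->D
Step 2: C = 19, D = 2, total pairs = 21.
Step 3: tau = (C - D)/(n(n-1)/2) = (19 - 2)/21 = 0.809524.
Step 4: Exact two-sided p-value (enumerate n! = 5040 permutations of y under H0): p = 0.010714.
Step 5: alpha = 0.1. reject H0.

tau_b = 0.8095 (C=19, D=2), p = 0.010714, reject H0.


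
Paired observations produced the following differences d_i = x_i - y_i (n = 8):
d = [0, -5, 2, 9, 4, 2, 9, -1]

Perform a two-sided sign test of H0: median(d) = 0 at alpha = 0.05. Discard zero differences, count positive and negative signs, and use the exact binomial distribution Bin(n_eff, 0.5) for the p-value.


Step 1: Discard zero differences. Original n = 8; n_eff = number of nonzero differences = 7.
Nonzero differences (with sign): -5, +2, +9, +4, +2, +9, -1
Step 2: Count signs: positive = 5, negative = 2.
Step 3: Under H0: P(positive) = 0.5, so the number of positives S ~ Bin(7, 0.5).
Step 4: Two-sided exact p-value = sum of Bin(7,0.5) probabilities at or below the observed probability = 0.453125.
Step 5: alpha = 0.05. fail to reject H0.

n_eff = 7, pos = 5, neg = 2, p = 0.453125, fail to reject H0.


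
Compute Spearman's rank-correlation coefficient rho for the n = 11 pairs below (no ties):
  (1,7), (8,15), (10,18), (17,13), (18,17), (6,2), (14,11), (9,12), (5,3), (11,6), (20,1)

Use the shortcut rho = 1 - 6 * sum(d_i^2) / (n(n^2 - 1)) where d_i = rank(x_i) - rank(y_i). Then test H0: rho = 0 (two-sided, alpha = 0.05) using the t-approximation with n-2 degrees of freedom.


Step 1: Rank x and y separately (midranks; no ties here).
rank(x): 1->1, 8->4, 10->6, 17->9, 18->10, 6->3, 14->8, 9->5, 5->2, 11->7, 20->11
rank(y): 7->5, 15->9, 18->11, 13->8, 17->10, 2->2, 11->6, 12->7, 3->3, 6->4, 1->1
Step 2: d_i = R_x(i) - R_y(i); compute d_i^2.
  (1-5)^2=16, (4-9)^2=25, (6-11)^2=25, (9-8)^2=1, (10-10)^2=0, (3-2)^2=1, (8-6)^2=4, (5-7)^2=4, (2-3)^2=1, (7-4)^2=9, (11-1)^2=100
sum(d^2) = 186.
Step 3: rho = 1 - 6*186 / (11*(11^2 - 1)) = 1 - 1116/1320 = 0.154545.
Step 4: Under H0, t = rho * sqrt((n-2)/(1-rho^2)) = 0.4693 ~ t(9).
Step 5: Two-sided p-value from the t-distribution with 9 df = 0.650034.
Step 6: alpha = 0.05. fail to reject H0.

rho = 0.1545, p = 0.650034, fail to reject H0 at alpha = 0.05.


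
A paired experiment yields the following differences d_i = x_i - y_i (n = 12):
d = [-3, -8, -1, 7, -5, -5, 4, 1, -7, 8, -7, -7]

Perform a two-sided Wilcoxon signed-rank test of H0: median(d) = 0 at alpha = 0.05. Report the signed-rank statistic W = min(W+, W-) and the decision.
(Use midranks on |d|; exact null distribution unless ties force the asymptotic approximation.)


Step 1: Drop any zero differences (none here) and take |d_i|.
|d| = [3, 8, 1, 7, 5, 5, 4, 1, 7, 8, 7, 7]
Step 2: Midrank |d_i| (ties get averaged ranks).
ranks: |3|->3, |8|->11.5, |1|->1.5, |7|->8.5, |5|->5.5, |5|->5.5, |4|->4, |1|->1.5, |7|->8.5, |8|->11.5, |7|->8.5, |7|->8.5
Step 3: Attach original signs; sum ranks with positive sign and with negative sign.
W+ = 8.5 + 4 + 1.5 + 11.5 = 25.5
W- = 3 + 11.5 + 1.5 + 5.5 + 5.5 + 8.5 + 8.5 + 8.5 = 52.5
(Check: W+ + W- = 78 should equal n(n+1)/2 = 78.)
Step 4: Test statistic W = min(W+, W-) = 25.5.
Step 5: Ties in |d|, so use the tie-corrected normal approximation.
        E[W] = n(n+1)/4 = 12*13/4 = 39.
        Tie groups: |d|=1 (t=2), |d|=5 (t=2), |d|=7 (t=4), |d|=8 (t=2); sum(t^3 - t) = 78.
        Var[W] = n(n+1)(2n+1)/24 - sum(t^3-t)/48 = 3900/24 - 78/48 = 160.875.
        z = (W - E[W]) / sqrt(Var[W]) = (25.5 - 39) / 12.6837 = -1.0644.
        Two-sided p = 2*Phi(z) = 0.287165.
Step 6: alpha = 0.05. fail to reject H0.

W+ = 25.5, W- = 52.5, W = min = 25.5, p = 0.287165, fail to reject H0.


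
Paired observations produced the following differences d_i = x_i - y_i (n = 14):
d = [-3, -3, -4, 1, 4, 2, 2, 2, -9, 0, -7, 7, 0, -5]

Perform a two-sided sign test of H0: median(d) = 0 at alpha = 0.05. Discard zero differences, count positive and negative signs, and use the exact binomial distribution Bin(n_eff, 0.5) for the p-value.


Step 1: Discard zero differences. Original n = 14; n_eff = number of nonzero differences = 12.
Nonzero differences (with sign): -3, -3, -4, +1, +4, +2, +2, +2, -9, -7, +7, -5
Step 2: Count signs: positive = 6, negative = 6.
Step 3: Under H0: P(positive) = 0.5, so the number of positives S ~ Bin(12, 0.5).
Step 4: Two-sided exact p-value = sum of Bin(12,0.5) probabilities at or below the observed probability = 1.000000.
Step 5: alpha = 0.05. fail to reject H0.

n_eff = 12, pos = 6, neg = 6, p = 1.000000, fail to reject H0.


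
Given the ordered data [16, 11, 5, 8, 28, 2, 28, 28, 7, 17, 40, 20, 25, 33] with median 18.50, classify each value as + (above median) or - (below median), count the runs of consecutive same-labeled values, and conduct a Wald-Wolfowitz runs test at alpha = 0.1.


Step 1: Compute median = 18.50; label A = above, B = below.
Labels in order: BBBBABAABBAAAA  (n_A = 7, n_B = 7)
Step 2: Count runs R = 6.
Step 3: Under H0 (random ordering), E[R] = 2*n_A*n_B/(n_A+n_B) + 1 = 2*7*7/14 + 1 = 8.0000.
        Var[R] = 2*n_A*n_B*(2*n_A*n_B - n_A - n_B) / ((n_A+n_B)^2 * (n_A+n_B-1)) = 8232/2548 = 3.2308.
        SD[R] = 1.7974.
Step 4: Continuity-corrected z = (R + 0.5 - E[R]) / SD[R] = (6 + 0.5 - 8.0000) / 1.7974 = -0.8345.
Step 5: Two-sided p-value via normal approximation = 2*(1 - Phi(|z|)) = 0.403986.
Step 6: alpha = 0.1. fail to reject H0.

R = 6, z = -0.8345, p = 0.403986, fail to reject H0.


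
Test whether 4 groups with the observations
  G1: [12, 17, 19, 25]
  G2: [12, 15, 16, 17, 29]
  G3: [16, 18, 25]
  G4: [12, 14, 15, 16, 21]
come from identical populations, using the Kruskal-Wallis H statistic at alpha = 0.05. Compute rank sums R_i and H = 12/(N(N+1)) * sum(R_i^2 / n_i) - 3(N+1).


Step 1: Combine all N = 17 observations and assign midranks.
sorted (value, group, rank): (12,G1,2), (12,G2,2), (12,G4,2), (14,G4,4), (15,G2,5.5), (15,G4,5.5), (16,G2,8), (16,G3,8), (16,G4,8), (17,G1,10.5), (17,G2,10.5), (18,G3,12), (19,G1,13), (21,G4,14), (25,G1,15.5), (25,G3,15.5), (29,G2,17)
Step 2: Sum ranks within each group.
R_1 = 41 (n_1 = 4)
R_2 = 43 (n_2 = 5)
R_3 = 35.5 (n_3 = 3)
R_4 = 33.5 (n_4 = 5)
Step 3: H = 12/(N(N+1)) * sum(R_i^2/n_i) - 3(N+1)
     = 12/(17*18) * (41^2/4 + 43^2/5 + 35.5^2/3 + 33.5^2/5) - 3*18
     = 0.039216 * 1434.58 - 54
     = 2.258170.
Step 4: Ties present; correction factor C = 1 - 66/(17^3 - 17) = 0.986520. Corrected H = 2.258170 / 0.986520 = 2.289027.
Step 5: Under H0, H ~ chi^2(3); p-value = 0.514626.
Step 6: alpha = 0.05. fail to reject H0.

H = 2.2890, df = 3, p = 0.514626, fail to reject H0.


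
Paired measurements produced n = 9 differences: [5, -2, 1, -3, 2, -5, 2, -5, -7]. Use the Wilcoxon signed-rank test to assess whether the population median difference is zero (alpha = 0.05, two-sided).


Step 1: Drop any zero differences (none here) and take |d_i|.
|d| = [5, 2, 1, 3, 2, 5, 2, 5, 7]
Step 2: Midrank |d_i| (ties get averaged ranks).
ranks: |5|->7, |2|->3, |1|->1, |3|->5, |2|->3, |5|->7, |2|->3, |5|->7, |7|->9
Step 3: Attach original signs; sum ranks with positive sign and with negative sign.
W+ = 7 + 1 + 3 + 3 = 14
W- = 3 + 5 + 7 + 7 + 9 = 31
(Check: W+ + W- = 45 should equal n(n+1)/2 = 45.)
Step 4: Test statistic W = min(W+, W-) = 14.
Step 5: Ties in |d|, so use the tie-corrected normal approximation.
        E[W] = n(n+1)/4 = 9*10/4 = 22.5.
        Tie groups: |d|=2 (t=3), |d|=5 (t=3); sum(t^3 - t) = 48.
        Var[W] = n(n+1)(2n+1)/24 - sum(t^3-t)/48 = 1710/24 - 48/48 = 70.25.
        z = (W - E[W]) / sqrt(Var[W]) = (14 - 22.5) / 8.3815 = -1.0141.
        Two-sided p = 2*Phi(z) = 0.310518.
Step 6: alpha = 0.05. fail to reject H0.

W+ = 14, W- = 31, W = min = 14, p = 0.310518, fail to reject H0.


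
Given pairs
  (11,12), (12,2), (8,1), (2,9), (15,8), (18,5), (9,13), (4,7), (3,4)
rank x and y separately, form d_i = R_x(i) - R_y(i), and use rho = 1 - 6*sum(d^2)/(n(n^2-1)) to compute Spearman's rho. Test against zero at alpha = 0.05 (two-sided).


Step 1: Rank x and y separately (midranks; no ties here).
rank(x): 11->6, 12->7, 8->4, 2->1, 15->8, 18->9, 9->5, 4->3, 3->2
rank(y): 12->8, 2->2, 1->1, 9->7, 8->6, 5->4, 13->9, 7->5, 4->3
Step 2: d_i = R_x(i) - R_y(i); compute d_i^2.
  (6-8)^2=4, (7-2)^2=25, (4-1)^2=9, (1-7)^2=36, (8-6)^2=4, (9-4)^2=25, (5-9)^2=16, (3-5)^2=4, (2-3)^2=1
sum(d^2) = 124.
Step 3: rho = 1 - 6*124 / (9*(9^2 - 1)) = 1 - 744/720 = -0.033333.
Step 4: Under H0, t = rho * sqrt((n-2)/(1-rho^2)) = -0.0882 ~ t(7).
Step 5: Two-sided p-value from the t-distribution with 7 df = 0.932157.
Step 6: alpha = 0.05. fail to reject H0.

rho = -0.0333, p = 0.932157, fail to reject H0 at alpha = 0.05.


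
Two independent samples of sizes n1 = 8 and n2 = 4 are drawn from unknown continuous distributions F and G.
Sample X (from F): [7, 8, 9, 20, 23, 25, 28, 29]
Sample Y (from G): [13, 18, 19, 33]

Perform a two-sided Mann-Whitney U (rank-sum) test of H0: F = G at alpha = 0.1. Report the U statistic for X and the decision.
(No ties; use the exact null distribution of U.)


Step 1: Combine and sort all 12 observations; assign midranks.
sorted (value, group): (7,X), (8,X), (9,X), (13,Y), (18,Y), (19,Y), (20,X), (23,X), (25,X), (28,X), (29,X), (33,Y)
ranks: 7->1, 8->2, 9->3, 13->4, 18->5, 19->6, 20->7, 23->8, 25->9, 28->10, 29->11, 33->12
Step 2: Rank sum for X: R1 = 1 + 2 + 3 + 7 + 8 + 9 + 10 + 11 = 51.
Step 3: U_X = R1 - n1(n1+1)/2 = 51 - 8*9/2 = 51 - 36 = 15.
       U_Y = n1*n2 - U_X = 32 - 15 = 17.
Step 4: No ties, so the exact null distribution of U (based on enumerating the C(12,8) = 495 equally likely rank assignments) gives the two-sided p-value.
Step 5: p-value = 0.933333; compare to alpha = 0.1. fail to reject H0.

U_X = 15, p = 0.933333, fail to reject H0 at alpha = 0.1.


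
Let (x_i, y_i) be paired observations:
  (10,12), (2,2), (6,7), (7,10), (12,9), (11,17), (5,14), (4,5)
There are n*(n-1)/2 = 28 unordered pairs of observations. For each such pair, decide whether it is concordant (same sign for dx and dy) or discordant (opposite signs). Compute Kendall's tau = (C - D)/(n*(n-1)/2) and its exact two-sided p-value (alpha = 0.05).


Step 1: Enumerate the 28 unordered pairs (i,j) with i<j and classify each by sign(x_j-x_i) * sign(y_j-y_i).
  (1,2):dx=-8,dy=-10->C; (1,3):dx=-4,dy=-5->C; (1,4):dx=-3,dy=-2->C; (1,5):dx=+2,dy=-3->D
  (1,6):dx=+1,dy=+5->C; (1,7):dx=-5,dy=+2->D; (1,8):dx=-6,dy=-7->C; (2,3):dx=+4,dy=+5->C
  (2,4):dx=+5,dy=+8->C; (2,5):dx=+10,dy=+7->C; (2,6):dx=+9,dy=+15->C; (2,7):dx=+3,dy=+12->C
  (2,8):dx=+2,dy=+3->C; (3,4):dx=+1,dy=+3->C; (3,5):dx=+6,dy=+2->C; (3,6):dx=+5,dy=+10->C
  (3,7):dx=-1,dy=+7->D; (3,8):dx=-2,dy=-2->C; (4,5):dx=+5,dy=-1->D; (4,6):dx=+4,dy=+7->C
  (4,7):dx=-2,dy=+4->D; (4,8):dx=-3,dy=-5->C; (5,6):dx=-1,dy=+8->D; (5,7):dx=-7,dy=+5->D
  (5,8):dx=-8,dy=-4->C; (6,7):dx=-6,dy=-3->C; (6,8):dx=-7,dy=-12->C; (7,8):dx=-1,dy=-9->C
Step 2: C = 21, D = 7, total pairs = 28.
Step 3: tau = (C - D)/(n(n-1)/2) = (21 - 7)/28 = 0.500000.
Step 4: Exact two-sided p-value (enumerate n! = 40320 permutations of y under H0): p = 0.108681.
Step 5: alpha = 0.05. fail to reject H0.

tau_b = 0.5000 (C=21, D=7), p = 0.108681, fail to reject H0.


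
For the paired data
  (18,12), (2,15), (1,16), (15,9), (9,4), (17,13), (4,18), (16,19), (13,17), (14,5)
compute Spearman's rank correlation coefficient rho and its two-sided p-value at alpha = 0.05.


Step 1: Rank x and y separately (midranks; no ties here).
rank(x): 18->10, 2->2, 1->1, 15->7, 9->4, 17->9, 4->3, 16->8, 13->5, 14->6
rank(y): 12->4, 15->6, 16->7, 9->3, 4->1, 13->5, 18->9, 19->10, 17->8, 5->2
Step 2: d_i = R_x(i) - R_y(i); compute d_i^2.
  (10-4)^2=36, (2-6)^2=16, (1-7)^2=36, (7-3)^2=16, (4-1)^2=9, (9-5)^2=16, (3-9)^2=36, (8-10)^2=4, (5-8)^2=9, (6-2)^2=16
sum(d^2) = 194.
Step 3: rho = 1 - 6*194 / (10*(10^2 - 1)) = 1 - 1164/990 = -0.175758.
Step 4: Under H0, t = rho * sqrt((n-2)/(1-rho^2)) = -0.5050 ~ t(8).
Step 5: Two-sided p-value from the t-distribution with 8 df = 0.627188.
Step 6: alpha = 0.05. fail to reject H0.

rho = -0.1758, p = 0.627188, fail to reject H0 at alpha = 0.05.


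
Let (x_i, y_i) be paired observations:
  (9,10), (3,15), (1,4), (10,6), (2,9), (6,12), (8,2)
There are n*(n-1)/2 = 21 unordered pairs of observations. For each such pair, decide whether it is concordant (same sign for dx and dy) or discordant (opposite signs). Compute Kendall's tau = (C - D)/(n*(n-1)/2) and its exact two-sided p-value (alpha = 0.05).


Step 1: Enumerate the 21 unordered pairs (i,j) with i<j and classify each by sign(x_j-x_i) * sign(y_j-y_i).
  (1,2):dx=-6,dy=+5->D; (1,3):dx=-8,dy=-6->C; (1,4):dx=+1,dy=-4->D; (1,5):dx=-7,dy=-1->C
  (1,6):dx=-3,dy=+2->D; (1,7):dx=-1,dy=-8->C; (2,3):dx=-2,dy=-11->C; (2,4):dx=+7,dy=-9->D
  (2,5):dx=-1,dy=-6->C; (2,6):dx=+3,dy=-3->D; (2,7):dx=+5,dy=-13->D; (3,4):dx=+9,dy=+2->C
  (3,5):dx=+1,dy=+5->C; (3,6):dx=+5,dy=+8->C; (3,7):dx=+7,dy=-2->D; (4,5):dx=-8,dy=+3->D
  (4,6):dx=-4,dy=+6->D; (4,7):dx=-2,dy=-4->C; (5,6):dx=+4,dy=+3->C; (5,7):dx=+6,dy=-7->D
  (6,7):dx=+2,dy=-10->D
Step 2: C = 10, D = 11, total pairs = 21.
Step 3: tau = (C - D)/(n(n-1)/2) = (10 - 11)/21 = -0.047619.
Step 4: Exact two-sided p-value (enumerate n! = 5040 permutations of y under H0): p = 1.000000.
Step 5: alpha = 0.05. fail to reject H0.

tau_b = -0.0476 (C=10, D=11), p = 1.000000, fail to reject H0.


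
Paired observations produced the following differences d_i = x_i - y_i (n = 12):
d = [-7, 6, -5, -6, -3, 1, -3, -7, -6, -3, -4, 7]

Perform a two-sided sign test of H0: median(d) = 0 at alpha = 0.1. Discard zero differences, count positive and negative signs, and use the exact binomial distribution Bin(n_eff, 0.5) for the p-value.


Step 1: Discard zero differences. Original n = 12; n_eff = number of nonzero differences = 12.
Nonzero differences (with sign): -7, +6, -5, -6, -3, +1, -3, -7, -6, -3, -4, +7
Step 2: Count signs: positive = 3, negative = 9.
Step 3: Under H0: P(positive) = 0.5, so the number of positives S ~ Bin(12, 0.5).
Step 4: Two-sided exact p-value = sum of Bin(12,0.5) probabilities at or below the observed probability = 0.145996.
Step 5: alpha = 0.1. fail to reject H0.

n_eff = 12, pos = 3, neg = 9, p = 0.145996, fail to reject H0.


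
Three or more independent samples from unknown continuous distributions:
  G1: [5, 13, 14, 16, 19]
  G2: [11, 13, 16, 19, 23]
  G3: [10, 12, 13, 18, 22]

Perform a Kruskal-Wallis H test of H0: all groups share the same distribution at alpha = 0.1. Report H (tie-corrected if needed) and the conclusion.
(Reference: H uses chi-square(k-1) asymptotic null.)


Step 1: Combine all N = 15 observations and assign midranks.
sorted (value, group, rank): (5,G1,1), (10,G3,2), (11,G2,3), (12,G3,4), (13,G1,6), (13,G2,6), (13,G3,6), (14,G1,8), (16,G1,9.5), (16,G2,9.5), (18,G3,11), (19,G1,12.5), (19,G2,12.5), (22,G3,14), (23,G2,15)
Step 2: Sum ranks within each group.
R_1 = 37 (n_1 = 5)
R_2 = 46 (n_2 = 5)
R_3 = 37 (n_3 = 5)
Step 3: H = 12/(N(N+1)) * sum(R_i^2/n_i) - 3(N+1)
     = 12/(15*16) * (37^2/5 + 46^2/5 + 37^2/5) - 3*16
     = 0.050000 * 970.8 - 48
     = 0.540000.
Step 4: Ties present; correction factor C = 1 - 36/(15^3 - 15) = 0.989286. Corrected H = 0.540000 / 0.989286 = 0.545848.
Step 5: Under H0, H ~ chi^2(2); p-value = 0.761150.
Step 6: alpha = 0.1. fail to reject H0.

H = 0.5458, df = 2, p = 0.761150, fail to reject H0.


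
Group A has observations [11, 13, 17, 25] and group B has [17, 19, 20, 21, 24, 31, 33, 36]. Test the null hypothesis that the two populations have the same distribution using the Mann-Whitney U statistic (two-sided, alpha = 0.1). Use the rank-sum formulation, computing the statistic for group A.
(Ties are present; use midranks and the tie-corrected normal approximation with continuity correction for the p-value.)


Step 1: Combine and sort all 12 observations; assign midranks.
sorted (value, group): (11,X), (13,X), (17,X), (17,Y), (19,Y), (20,Y), (21,Y), (24,Y), (25,X), (31,Y), (33,Y), (36,Y)
ranks: 11->1, 13->2, 17->3.5, 17->3.5, 19->5, 20->6, 21->7, 24->8, 25->9, 31->10, 33->11, 36->12
Step 2: Rank sum for X: R1 = 1 + 2 + 3.5 + 9 = 15.5.
Step 3: U_X = R1 - n1(n1+1)/2 = 15.5 - 4*5/2 = 15.5 - 10 = 5.5.
       U_Y = n1*n2 - U_X = 32 - 5.5 = 26.5.
Step 4: Ties are present, so use the tie-corrected normal approximation (with continuity correction) for the p-value.
Step 5: p-value = 0.088869; compare to alpha = 0.1. reject H0.

U_X = 5.5, p = 0.088869, reject H0 at alpha = 0.1.


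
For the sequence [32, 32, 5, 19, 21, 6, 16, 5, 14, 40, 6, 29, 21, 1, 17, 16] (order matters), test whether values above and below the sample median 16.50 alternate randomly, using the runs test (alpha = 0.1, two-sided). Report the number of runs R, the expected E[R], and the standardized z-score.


Step 1: Compute median = 16.50; label A = above, B = below.
Labels in order: AABAABBBBABAABAB  (n_A = 8, n_B = 8)
Step 2: Count runs R = 10.
Step 3: Under H0 (random ordering), E[R] = 2*n_A*n_B/(n_A+n_B) + 1 = 2*8*8/16 + 1 = 9.0000.
        Var[R] = 2*n_A*n_B*(2*n_A*n_B - n_A - n_B) / ((n_A+n_B)^2 * (n_A+n_B-1)) = 14336/3840 = 3.7333.
        SD[R] = 1.9322.
Step 4: Continuity-corrected z = (R - 0.5 - E[R]) / SD[R] = (10 - 0.5 - 9.0000) / 1.9322 = 0.2588.
Step 5: Two-sided p-value via normal approximation = 2*(1 - Phi(|z|)) = 0.795809.
Step 6: alpha = 0.1. fail to reject H0.

R = 10, z = 0.2588, p = 0.795809, fail to reject H0.


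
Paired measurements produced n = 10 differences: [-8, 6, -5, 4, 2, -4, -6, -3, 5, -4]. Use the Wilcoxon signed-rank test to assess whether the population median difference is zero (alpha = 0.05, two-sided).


Step 1: Drop any zero differences (none here) and take |d_i|.
|d| = [8, 6, 5, 4, 2, 4, 6, 3, 5, 4]
Step 2: Midrank |d_i| (ties get averaged ranks).
ranks: |8|->10, |6|->8.5, |5|->6.5, |4|->4, |2|->1, |4|->4, |6|->8.5, |3|->2, |5|->6.5, |4|->4
Step 3: Attach original signs; sum ranks with positive sign and with negative sign.
W+ = 8.5 + 4 + 1 + 6.5 = 20
W- = 10 + 6.5 + 4 + 8.5 + 2 + 4 = 35
(Check: W+ + W- = 55 should equal n(n+1)/2 = 55.)
Step 4: Test statistic W = min(W+, W-) = 20.
Step 5: Ties in |d|, so use the tie-corrected normal approximation.
        E[W] = n(n+1)/4 = 10*11/4 = 27.5.
        Tie groups: |d|=4 (t=3), |d|=5 (t=2), |d|=6 (t=2); sum(t^3 - t) = 36.
        Var[W] = n(n+1)(2n+1)/24 - sum(t^3-t)/48 = 2310/24 - 36/48 = 95.5.
        z = (W - E[W]) / sqrt(Var[W]) = (20 - 27.5) / 9.7724 = -0.7675.
        Two-sided p = 2*Phi(z) = 0.442804.
Step 6: alpha = 0.05. fail to reject H0.

W+ = 20, W- = 35, W = min = 20, p = 0.442804, fail to reject H0.


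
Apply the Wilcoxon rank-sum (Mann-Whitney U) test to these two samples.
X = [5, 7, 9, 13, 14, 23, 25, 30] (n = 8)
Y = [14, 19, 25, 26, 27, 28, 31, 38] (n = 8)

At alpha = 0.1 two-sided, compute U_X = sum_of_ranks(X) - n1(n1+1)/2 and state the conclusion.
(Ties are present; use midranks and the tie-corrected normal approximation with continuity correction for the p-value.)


Step 1: Combine and sort all 16 observations; assign midranks.
sorted (value, group): (5,X), (7,X), (9,X), (13,X), (14,X), (14,Y), (19,Y), (23,X), (25,X), (25,Y), (26,Y), (27,Y), (28,Y), (30,X), (31,Y), (38,Y)
ranks: 5->1, 7->2, 9->3, 13->4, 14->5.5, 14->5.5, 19->7, 23->8, 25->9.5, 25->9.5, 26->11, 27->12, 28->13, 30->14, 31->15, 38->16
Step 2: Rank sum for X: R1 = 1 + 2 + 3 + 4 + 5.5 + 8 + 9.5 + 14 = 47.
Step 3: U_X = R1 - n1(n1+1)/2 = 47 - 8*9/2 = 47 - 36 = 11.
       U_Y = n1*n2 - U_X = 64 - 11 = 53.
Step 4: Ties are present, so use the tie-corrected normal approximation (with continuity correction) for the p-value.
Step 5: p-value = 0.031076; compare to alpha = 0.1. reject H0.

U_X = 11, p = 0.031076, reject H0 at alpha = 0.1.


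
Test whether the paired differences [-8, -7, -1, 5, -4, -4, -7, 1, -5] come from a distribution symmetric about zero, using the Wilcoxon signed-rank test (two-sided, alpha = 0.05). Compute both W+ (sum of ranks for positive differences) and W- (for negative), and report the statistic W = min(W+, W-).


Step 1: Drop any zero differences (none here) and take |d_i|.
|d| = [8, 7, 1, 5, 4, 4, 7, 1, 5]
Step 2: Midrank |d_i| (ties get averaged ranks).
ranks: |8|->9, |7|->7.5, |1|->1.5, |5|->5.5, |4|->3.5, |4|->3.5, |7|->7.5, |1|->1.5, |5|->5.5
Step 3: Attach original signs; sum ranks with positive sign and with negative sign.
W+ = 5.5 + 1.5 = 7
W- = 9 + 7.5 + 1.5 + 3.5 + 3.5 + 7.5 + 5.5 = 38
(Check: W+ + W- = 45 should equal n(n+1)/2 = 45.)
Step 4: Test statistic W = min(W+, W-) = 7.
Step 5: Ties in |d|, so use the tie-corrected normal approximation.
        E[W] = n(n+1)/4 = 9*10/4 = 22.5.
        Tie groups: |d|=1 (t=2), |d|=4 (t=2), |d|=5 (t=2), |d|=7 (t=2); sum(t^3 - t) = 24.
        Var[W] = n(n+1)(2n+1)/24 - sum(t^3-t)/48 = 1710/24 - 24/48 = 70.75.
        z = (W - E[W]) / sqrt(Var[W]) = (7 - 22.5) / 8.4113 = -1.8428.
        Two-sided p = 2*Phi(z) = 0.065364.
Step 6: alpha = 0.05. fail to reject H0.

W+ = 7, W- = 38, W = min = 7, p = 0.065364, fail to reject H0.


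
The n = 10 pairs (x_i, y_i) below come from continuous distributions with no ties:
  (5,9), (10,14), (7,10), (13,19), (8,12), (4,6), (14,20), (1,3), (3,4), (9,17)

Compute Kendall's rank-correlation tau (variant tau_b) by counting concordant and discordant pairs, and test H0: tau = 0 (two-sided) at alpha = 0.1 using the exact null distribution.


Step 1: Enumerate the 45 unordered pairs (i,j) with i<j and classify each by sign(x_j-x_i) * sign(y_j-y_i).
  (1,2):dx=+5,dy=+5->C; (1,3):dx=+2,dy=+1->C; (1,4):dx=+8,dy=+10->C; (1,5):dx=+3,dy=+3->C
  (1,6):dx=-1,dy=-3->C; (1,7):dx=+9,dy=+11->C; (1,8):dx=-4,dy=-6->C; (1,9):dx=-2,dy=-5->C
  (1,10):dx=+4,dy=+8->C; (2,3):dx=-3,dy=-4->C; (2,4):dx=+3,dy=+5->C; (2,5):dx=-2,dy=-2->C
  (2,6):dx=-6,dy=-8->C; (2,7):dx=+4,dy=+6->C; (2,8):dx=-9,dy=-11->C; (2,9):dx=-7,dy=-10->C
  (2,10):dx=-1,dy=+3->D; (3,4):dx=+6,dy=+9->C; (3,5):dx=+1,dy=+2->C; (3,6):dx=-3,dy=-4->C
  (3,7):dx=+7,dy=+10->C; (3,8):dx=-6,dy=-7->C; (3,9):dx=-4,dy=-6->C; (3,10):dx=+2,dy=+7->C
  (4,5):dx=-5,dy=-7->C; (4,6):dx=-9,dy=-13->C; (4,7):dx=+1,dy=+1->C; (4,8):dx=-12,dy=-16->C
  (4,9):dx=-10,dy=-15->C; (4,10):dx=-4,dy=-2->C; (5,6):dx=-4,dy=-6->C; (5,7):dx=+6,dy=+8->C
  (5,8):dx=-7,dy=-9->C; (5,9):dx=-5,dy=-8->C; (5,10):dx=+1,dy=+5->C; (6,7):dx=+10,dy=+14->C
  (6,8):dx=-3,dy=-3->C; (6,9):dx=-1,dy=-2->C; (6,10):dx=+5,dy=+11->C; (7,8):dx=-13,dy=-17->C
  (7,9):dx=-11,dy=-16->C; (7,10):dx=-5,dy=-3->C; (8,9):dx=+2,dy=+1->C; (8,10):dx=+8,dy=+14->C
  (9,10):dx=+6,dy=+13->C
Step 2: C = 44, D = 1, total pairs = 45.
Step 3: tau = (C - D)/(n(n-1)/2) = (44 - 1)/45 = 0.955556.
Step 4: Exact two-sided p-value (enumerate n! = 3628800 permutations of y under H0): p = 0.000006.
Step 5: alpha = 0.1. reject H0.

tau_b = 0.9556 (C=44, D=1), p = 0.000006, reject H0.


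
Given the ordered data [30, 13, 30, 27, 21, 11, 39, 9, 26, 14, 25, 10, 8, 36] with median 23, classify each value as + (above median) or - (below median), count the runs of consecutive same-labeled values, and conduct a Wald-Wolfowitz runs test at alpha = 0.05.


Step 1: Compute median = 23; label A = above, B = below.
Labels in order: ABAABBABABABBA  (n_A = 7, n_B = 7)
Step 2: Count runs R = 11.
Step 3: Under H0 (random ordering), E[R] = 2*n_A*n_B/(n_A+n_B) + 1 = 2*7*7/14 + 1 = 8.0000.
        Var[R] = 2*n_A*n_B*(2*n_A*n_B - n_A - n_B) / ((n_A+n_B)^2 * (n_A+n_B-1)) = 8232/2548 = 3.2308.
        SD[R] = 1.7974.
Step 4: Continuity-corrected z = (R - 0.5 - E[R]) / SD[R] = (11 - 0.5 - 8.0000) / 1.7974 = 1.3909.
Step 5: Two-sided p-value via normal approximation = 2*(1 - Phi(|z|)) = 0.164264.
Step 6: alpha = 0.05. fail to reject H0.

R = 11, z = 1.3909, p = 0.164264, fail to reject H0.


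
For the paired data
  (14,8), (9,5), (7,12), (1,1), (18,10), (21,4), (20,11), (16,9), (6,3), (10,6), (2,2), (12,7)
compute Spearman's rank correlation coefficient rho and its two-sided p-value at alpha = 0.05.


Step 1: Rank x and y separately (midranks; no ties here).
rank(x): 14->8, 9->5, 7->4, 1->1, 18->10, 21->12, 20->11, 16->9, 6->3, 10->6, 2->2, 12->7
rank(y): 8->8, 5->5, 12->12, 1->1, 10->10, 4->4, 11->11, 9->9, 3->3, 6->6, 2->2, 7->7
Step 2: d_i = R_x(i) - R_y(i); compute d_i^2.
  (8-8)^2=0, (5-5)^2=0, (4-12)^2=64, (1-1)^2=0, (10-10)^2=0, (12-4)^2=64, (11-11)^2=0, (9-9)^2=0, (3-3)^2=0, (6-6)^2=0, (2-2)^2=0, (7-7)^2=0
sum(d^2) = 128.
Step 3: rho = 1 - 6*128 / (12*(12^2 - 1)) = 1 - 768/1716 = 0.552448.
Step 4: Under H0, t = rho * sqrt((n-2)/(1-rho^2)) = 2.0959 ~ t(10).
Step 5: Two-sided p-value from the t-distribution with 10 df = 0.062511.
Step 6: alpha = 0.05. fail to reject H0.

rho = 0.5524, p = 0.062511, fail to reject H0 at alpha = 0.05.


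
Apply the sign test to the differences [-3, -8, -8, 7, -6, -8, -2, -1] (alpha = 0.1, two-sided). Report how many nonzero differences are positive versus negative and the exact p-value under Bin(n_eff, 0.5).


Step 1: Discard zero differences. Original n = 8; n_eff = number of nonzero differences = 8.
Nonzero differences (with sign): -3, -8, -8, +7, -6, -8, -2, -1
Step 2: Count signs: positive = 1, negative = 7.
Step 3: Under H0: P(positive) = 0.5, so the number of positives S ~ Bin(8, 0.5).
Step 4: Two-sided exact p-value = sum of Bin(8,0.5) probabilities at or below the observed probability = 0.070312.
Step 5: alpha = 0.1. reject H0.

n_eff = 8, pos = 1, neg = 7, p = 0.070312, reject H0.


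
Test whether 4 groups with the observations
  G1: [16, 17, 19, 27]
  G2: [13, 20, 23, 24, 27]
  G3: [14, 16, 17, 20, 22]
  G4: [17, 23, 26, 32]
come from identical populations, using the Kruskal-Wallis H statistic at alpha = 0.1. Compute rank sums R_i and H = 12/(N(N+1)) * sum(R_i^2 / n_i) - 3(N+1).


Step 1: Combine all N = 18 observations and assign midranks.
sorted (value, group, rank): (13,G2,1), (14,G3,2), (16,G1,3.5), (16,G3,3.5), (17,G1,6), (17,G3,6), (17,G4,6), (19,G1,8), (20,G2,9.5), (20,G3,9.5), (22,G3,11), (23,G2,12.5), (23,G4,12.5), (24,G2,14), (26,G4,15), (27,G1,16.5), (27,G2,16.5), (32,G4,18)
Step 2: Sum ranks within each group.
R_1 = 34 (n_1 = 4)
R_2 = 53.5 (n_2 = 5)
R_3 = 32 (n_3 = 5)
R_4 = 51.5 (n_4 = 4)
Step 3: H = 12/(N(N+1)) * sum(R_i^2/n_i) - 3(N+1)
     = 12/(18*19) * (34^2/4 + 53.5^2/5 + 32^2/5 + 51.5^2/4) - 3*19
     = 0.035088 * 1729.31 - 57
     = 3.677632.
Step 4: Ties present; correction factor C = 1 - 48/(18^3 - 18) = 0.991744. Corrected H = 3.677632 / 0.991744 = 3.708247.
Step 5: Under H0, H ~ chi^2(3); p-value = 0.294740.
Step 6: alpha = 0.1. fail to reject H0.

H = 3.7082, df = 3, p = 0.294740, fail to reject H0.


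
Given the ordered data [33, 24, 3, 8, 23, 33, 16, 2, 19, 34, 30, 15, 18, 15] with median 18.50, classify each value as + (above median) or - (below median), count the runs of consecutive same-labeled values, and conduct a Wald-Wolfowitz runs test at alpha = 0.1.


Step 1: Compute median = 18.50; label A = above, B = below.
Labels in order: AABBAABBAAABBB  (n_A = 7, n_B = 7)
Step 2: Count runs R = 6.
Step 3: Under H0 (random ordering), E[R] = 2*n_A*n_B/(n_A+n_B) + 1 = 2*7*7/14 + 1 = 8.0000.
        Var[R] = 2*n_A*n_B*(2*n_A*n_B - n_A - n_B) / ((n_A+n_B)^2 * (n_A+n_B-1)) = 8232/2548 = 3.2308.
        SD[R] = 1.7974.
Step 4: Continuity-corrected z = (R + 0.5 - E[R]) / SD[R] = (6 + 0.5 - 8.0000) / 1.7974 = -0.8345.
Step 5: Two-sided p-value via normal approximation = 2*(1 - Phi(|z|)) = 0.403986.
Step 6: alpha = 0.1. fail to reject H0.

R = 6, z = -0.8345, p = 0.403986, fail to reject H0.


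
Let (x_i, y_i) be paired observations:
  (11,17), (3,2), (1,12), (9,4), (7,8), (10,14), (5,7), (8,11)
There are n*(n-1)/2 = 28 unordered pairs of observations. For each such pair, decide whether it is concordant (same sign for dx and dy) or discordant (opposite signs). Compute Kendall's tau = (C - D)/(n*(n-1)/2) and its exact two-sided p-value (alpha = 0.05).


Step 1: Enumerate the 28 unordered pairs (i,j) with i<j and classify each by sign(x_j-x_i) * sign(y_j-y_i).
  (1,2):dx=-8,dy=-15->C; (1,3):dx=-10,dy=-5->C; (1,4):dx=-2,dy=-13->C; (1,5):dx=-4,dy=-9->C
  (1,6):dx=-1,dy=-3->C; (1,7):dx=-6,dy=-10->C; (1,8):dx=-3,dy=-6->C; (2,3):dx=-2,dy=+10->D
  (2,4):dx=+6,dy=+2->C; (2,5):dx=+4,dy=+6->C; (2,6):dx=+7,dy=+12->C; (2,7):dx=+2,dy=+5->C
  (2,8):dx=+5,dy=+9->C; (3,4):dx=+8,dy=-8->D; (3,5):dx=+6,dy=-4->D; (3,6):dx=+9,dy=+2->C
  (3,7):dx=+4,dy=-5->D; (3,8):dx=+7,dy=-1->D; (4,5):dx=-2,dy=+4->D; (4,6):dx=+1,dy=+10->C
  (4,7):dx=-4,dy=+3->D; (4,8):dx=-1,dy=+7->D; (5,6):dx=+3,dy=+6->C; (5,7):dx=-2,dy=-1->C
  (5,8):dx=+1,dy=+3->C; (6,7):dx=-5,dy=-7->C; (6,8):dx=-2,dy=-3->C; (7,8):dx=+3,dy=+4->C
Step 2: C = 20, D = 8, total pairs = 28.
Step 3: tau = (C - D)/(n(n-1)/2) = (20 - 8)/28 = 0.428571.
Step 4: Exact two-sided p-value (enumerate n! = 40320 permutations of y under H0): p = 0.178869.
Step 5: alpha = 0.05. fail to reject H0.

tau_b = 0.4286 (C=20, D=8), p = 0.178869, fail to reject H0.


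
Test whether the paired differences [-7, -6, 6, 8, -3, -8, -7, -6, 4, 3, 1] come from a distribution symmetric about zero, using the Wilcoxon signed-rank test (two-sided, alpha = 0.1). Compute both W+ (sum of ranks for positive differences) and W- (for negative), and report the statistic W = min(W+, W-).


Step 1: Drop any zero differences (none here) and take |d_i|.
|d| = [7, 6, 6, 8, 3, 8, 7, 6, 4, 3, 1]
Step 2: Midrank |d_i| (ties get averaged ranks).
ranks: |7|->8.5, |6|->6, |6|->6, |8|->10.5, |3|->2.5, |8|->10.5, |7|->8.5, |6|->6, |4|->4, |3|->2.5, |1|->1
Step 3: Attach original signs; sum ranks with positive sign and with negative sign.
W+ = 6 + 10.5 + 4 + 2.5 + 1 = 24
W- = 8.5 + 6 + 2.5 + 10.5 + 8.5 + 6 = 42
(Check: W+ + W- = 66 should equal n(n+1)/2 = 66.)
Step 4: Test statistic W = min(W+, W-) = 24.
Step 5: Ties in |d|, so use the tie-corrected normal approximation.
        E[W] = n(n+1)/4 = 11*12/4 = 33.
        Tie groups: |d|=3 (t=2), |d|=6 (t=3), |d|=7 (t=2), |d|=8 (t=2); sum(t^3 - t) = 42.
        Var[W] = n(n+1)(2n+1)/24 - sum(t^3-t)/48 = 3036/24 - 42/48 = 125.625.
        z = (W - E[W]) / sqrt(Var[W]) = (24 - 33) / 11.2083 = -0.8030.
        Two-sided p = 2*Phi(z) = 0.421987.
Step 6: alpha = 0.1. fail to reject H0.

W+ = 24, W- = 42, W = min = 24, p = 0.421987, fail to reject H0.


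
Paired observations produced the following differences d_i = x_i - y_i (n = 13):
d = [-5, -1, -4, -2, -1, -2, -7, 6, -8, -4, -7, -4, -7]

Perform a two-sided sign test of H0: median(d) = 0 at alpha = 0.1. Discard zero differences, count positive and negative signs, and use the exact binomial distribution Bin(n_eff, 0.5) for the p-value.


Step 1: Discard zero differences. Original n = 13; n_eff = number of nonzero differences = 13.
Nonzero differences (with sign): -5, -1, -4, -2, -1, -2, -7, +6, -8, -4, -7, -4, -7
Step 2: Count signs: positive = 1, negative = 12.
Step 3: Under H0: P(positive) = 0.5, so the number of positives S ~ Bin(13, 0.5).
Step 4: Two-sided exact p-value = sum of Bin(13,0.5) probabilities at or below the observed probability = 0.003418.
Step 5: alpha = 0.1. reject H0.

n_eff = 13, pos = 1, neg = 12, p = 0.003418, reject H0.


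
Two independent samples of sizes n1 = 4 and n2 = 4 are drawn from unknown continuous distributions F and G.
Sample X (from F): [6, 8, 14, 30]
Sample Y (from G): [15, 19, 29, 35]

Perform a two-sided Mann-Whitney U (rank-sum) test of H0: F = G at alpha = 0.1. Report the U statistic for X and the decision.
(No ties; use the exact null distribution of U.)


Step 1: Combine and sort all 8 observations; assign midranks.
sorted (value, group): (6,X), (8,X), (14,X), (15,Y), (19,Y), (29,Y), (30,X), (35,Y)
ranks: 6->1, 8->2, 14->3, 15->4, 19->5, 29->6, 30->7, 35->8
Step 2: Rank sum for X: R1 = 1 + 2 + 3 + 7 = 13.
Step 3: U_X = R1 - n1(n1+1)/2 = 13 - 4*5/2 = 13 - 10 = 3.
       U_Y = n1*n2 - U_X = 16 - 3 = 13.
Step 4: No ties, so the exact null distribution of U (based on enumerating the C(8,4) = 70 equally likely rank assignments) gives the two-sided p-value.
Step 5: p-value = 0.200000; compare to alpha = 0.1. fail to reject H0.

U_X = 3, p = 0.200000, fail to reject H0 at alpha = 0.1.


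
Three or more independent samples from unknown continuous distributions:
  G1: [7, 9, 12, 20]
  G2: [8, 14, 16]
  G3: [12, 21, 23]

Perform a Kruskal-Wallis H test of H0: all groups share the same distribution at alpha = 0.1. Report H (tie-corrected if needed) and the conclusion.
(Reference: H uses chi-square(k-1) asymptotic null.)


Step 1: Combine all N = 10 observations and assign midranks.
sorted (value, group, rank): (7,G1,1), (8,G2,2), (9,G1,3), (12,G1,4.5), (12,G3,4.5), (14,G2,6), (16,G2,7), (20,G1,8), (21,G3,9), (23,G3,10)
Step 2: Sum ranks within each group.
R_1 = 16.5 (n_1 = 4)
R_2 = 15 (n_2 = 3)
R_3 = 23.5 (n_3 = 3)
Step 3: H = 12/(N(N+1)) * sum(R_i^2/n_i) - 3(N+1)
     = 12/(10*11) * (16.5^2/4 + 15^2/3 + 23.5^2/3) - 3*11
     = 0.109091 * 327.146 - 33
     = 2.688636.
Step 4: Ties present; correction factor C = 1 - 6/(10^3 - 10) = 0.993939. Corrected H = 2.688636 / 0.993939 = 2.705030.
Step 5: Under H0, H ~ chi^2(2); p-value = 0.258589.
Step 6: alpha = 0.1. fail to reject H0.

H = 2.7050, df = 2, p = 0.258589, fail to reject H0.


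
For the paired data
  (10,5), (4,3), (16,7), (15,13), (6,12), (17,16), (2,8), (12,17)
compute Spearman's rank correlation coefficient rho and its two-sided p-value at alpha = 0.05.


Step 1: Rank x and y separately (midranks; no ties here).
rank(x): 10->4, 4->2, 16->7, 15->6, 6->3, 17->8, 2->1, 12->5
rank(y): 5->2, 3->1, 7->3, 13->6, 12->5, 16->7, 8->4, 17->8
Step 2: d_i = R_x(i) - R_y(i); compute d_i^2.
  (4-2)^2=4, (2-1)^2=1, (7-3)^2=16, (6-6)^2=0, (3-5)^2=4, (8-7)^2=1, (1-4)^2=9, (5-8)^2=9
sum(d^2) = 44.
Step 3: rho = 1 - 6*44 / (8*(8^2 - 1)) = 1 - 264/504 = 0.476190.
Step 4: Under H0, t = rho * sqrt((n-2)/(1-rho^2)) = 1.3265 ~ t(6).
Step 5: Two-sided p-value from the t-distribution with 6 df = 0.232936.
Step 6: alpha = 0.05. fail to reject H0.

rho = 0.4762, p = 0.232936, fail to reject H0 at alpha = 0.05.


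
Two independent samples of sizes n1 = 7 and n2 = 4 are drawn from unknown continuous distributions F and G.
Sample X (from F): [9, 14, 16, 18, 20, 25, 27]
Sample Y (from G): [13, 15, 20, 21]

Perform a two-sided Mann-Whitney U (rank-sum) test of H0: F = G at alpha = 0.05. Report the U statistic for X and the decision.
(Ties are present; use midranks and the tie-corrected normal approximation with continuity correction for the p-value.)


Step 1: Combine and sort all 11 observations; assign midranks.
sorted (value, group): (9,X), (13,Y), (14,X), (15,Y), (16,X), (18,X), (20,X), (20,Y), (21,Y), (25,X), (27,X)
ranks: 9->1, 13->2, 14->3, 15->4, 16->5, 18->6, 20->7.5, 20->7.5, 21->9, 25->10, 27->11
Step 2: Rank sum for X: R1 = 1 + 3 + 5 + 6 + 7.5 + 10 + 11 = 43.5.
Step 3: U_X = R1 - n1(n1+1)/2 = 43.5 - 7*8/2 = 43.5 - 28 = 15.5.
       U_Y = n1*n2 - U_X = 28 - 15.5 = 12.5.
Step 4: Ties are present, so use the tie-corrected normal approximation (with continuity correction) for the p-value.
Step 5: p-value = 0.849769; compare to alpha = 0.05. fail to reject H0.

U_X = 15.5, p = 0.849769, fail to reject H0 at alpha = 0.05.


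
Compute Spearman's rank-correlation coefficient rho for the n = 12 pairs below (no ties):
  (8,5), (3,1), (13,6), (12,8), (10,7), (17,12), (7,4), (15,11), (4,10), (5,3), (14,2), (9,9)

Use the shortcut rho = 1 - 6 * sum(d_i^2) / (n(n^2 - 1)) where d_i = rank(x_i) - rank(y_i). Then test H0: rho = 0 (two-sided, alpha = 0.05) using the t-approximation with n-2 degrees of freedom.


Step 1: Rank x and y separately (midranks; no ties here).
rank(x): 8->5, 3->1, 13->9, 12->8, 10->7, 17->12, 7->4, 15->11, 4->2, 5->3, 14->10, 9->6
rank(y): 5->5, 1->1, 6->6, 8->8, 7->7, 12->12, 4->4, 11->11, 10->10, 3->3, 2->2, 9->9
Step 2: d_i = R_x(i) - R_y(i); compute d_i^2.
  (5-5)^2=0, (1-1)^2=0, (9-6)^2=9, (8-8)^2=0, (7-7)^2=0, (12-12)^2=0, (4-4)^2=0, (11-11)^2=0, (2-10)^2=64, (3-3)^2=0, (10-2)^2=64, (6-9)^2=9
sum(d^2) = 146.
Step 3: rho = 1 - 6*146 / (12*(12^2 - 1)) = 1 - 876/1716 = 0.489510.
Step 4: Under H0, t = rho * sqrt((n-2)/(1-rho^2)) = 1.7752 ~ t(10).
Step 5: Two-sided p-value from the t-distribution with 10 df = 0.106252.
Step 6: alpha = 0.05. fail to reject H0.

rho = 0.4895, p = 0.106252, fail to reject H0 at alpha = 0.05.


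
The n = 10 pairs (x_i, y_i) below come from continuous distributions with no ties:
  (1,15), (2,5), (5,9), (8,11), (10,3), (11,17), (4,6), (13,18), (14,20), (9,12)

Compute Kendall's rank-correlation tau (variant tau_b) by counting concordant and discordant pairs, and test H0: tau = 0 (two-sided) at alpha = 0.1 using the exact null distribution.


Step 1: Enumerate the 45 unordered pairs (i,j) with i<j and classify each by sign(x_j-x_i) * sign(y_j-y_i).
  (1,2):dx=+1,dy=-10->D; (1,3):dx=+4,dy=-6->D; (1,4):dx=+7,dy=-4->D; (1,5):dx=+9,dy=-12->D
  (1,6):dx=+10,dy=+2->C; (1,7):dx=+3,dy=-9->D; (1,8):dx=+12,dy=+3->C; (1,9):dx=+13,dy=+5->C
  (1,10):dx=+8,dy=-3->D; (2,3):dx=+3,dy=+4->C; (2,4):dx=+6,dy=+6->C; (2,5):dx=+8,dy=-2->D
  (2,6):dx=+9,dy=+12->C; (2,7):dx=+2,dy=+1->C; (2,8):dx=+11,dy=+13->C; (2,9):dx=+12,dy=+15->C
  (2,10):dx=+7,dy=+7->C; (3,4):dx=+3,dy=+2->C; (3,5):dx=+5,dy=-6->D; (3,6):dx=+6,dy=+8->C
  (3,7):dx=-1,dy=-3->C; (3,8):dx=+8,dy=+9->C; (3,9):dx=+9,dy=+11->C; (3,10):dx=+4,dy=+3->C
  (4,5):dx=+2,dy=-8->D; (4,6):dx=+3,dy=+6->C; (4,7):dx=-4,dy=-5->C; (4,8):dx=+5,dy=+7->C
  (4,9):dx=+6,dy=+9->C; (4,10):dx=+1,dy=+1->C; (5,6):dx=+1,dy=+14->C; (5,7):dx=-6,dy=+3->D
  (5,8):dx=+3,dy=+15->C; (5,9):dx=+4,dy=+17->C; (5,10):dx=-1,dy=+9->D; (6,7):dx=-7,dy=-11->C
  (6,8):dx=+2,dy=+1->C; (6,9):dx=+3,dy=+3->C; (6,10):dx=-2,dy=-5->C; (7,8):dx=+9,dy=+12->C
  (7,9):dx=+10,dy=+14->C; (7,10):dx=+5,dy=+6->C; (8,9):dx=+1,dy=+2->C; (8,10):dx=-4,dy=-6->C
  (9,10):dx=-5,dy=-8->C
Step 2: C = 34, D = 11, total pairs = 45.
Step 3: tau = (C - D)/(n(n-1)/2) = (34 - 11)/45 = 0.511111.
Step 4: Exact two-sided p-value (enumerate n! = 3628800 permutations of y under H0): p = 0.046623.
Step 5: alpha = 0.1. reject H0.

tau_b = 0.5111 (C=34, D=11), p = 0.046623, reject H0.


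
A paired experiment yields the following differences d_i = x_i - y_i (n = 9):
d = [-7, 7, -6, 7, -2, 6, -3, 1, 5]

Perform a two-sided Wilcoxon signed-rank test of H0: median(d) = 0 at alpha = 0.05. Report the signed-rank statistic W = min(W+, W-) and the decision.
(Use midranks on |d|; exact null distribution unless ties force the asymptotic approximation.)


Step 1: Drop any zero differences (none here) and take |d_i|.
|d| = [7, 7, 6, 7, 2, 6, 3, 1, 5]
Step 2: Midrank |d_i| (ties get averaged ranks).
ranks: |7|->8, |7|->8, |6|->5.5, |7|->8, |2|->2, |6|->5.5, |3|->3, |1|->1, |5|->4
Step 3: Attach original signs; sum ranks with positive sign and with negative sign.
W+ = 8 + 8 + 5.5 + 1 + 4 = 26.5
W- = 8 + 5.5 + 2 + 3 = 18.5
(Check: W+ + W- = 45 should equal n(n+1)/2 = 45.)
Step 4: Test statistic W = min(W+, W-) = 18.5.
Step 5: Ties in |d|, so use the tie-corrected normal approximation.
        E[W] = n(n+1)/4 = 9*10/4 = 22.5.
        Tie groups: |d|=6 (t=2), |d|=7 (t=3); sum(t^3 - t) = 30.
        Var[W] = n(n+1)(2n+1)/24 - sum(t^3-t)/48 = 1710/24 - 30/48 = 70.625.
        z = (W - E[W]) / sqrt(Var[W]) = (18.5 - 22.5) / 8.4039 = -0.4760.
        Two-sided p = 2*Phi(z) = 0.634095.
Step 6: alpha = 0.05. fail to reject H0.

W+ = 26.5, W- = 18.5, W = min = 18.5, p = 0.634095, fail to reject H0.
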